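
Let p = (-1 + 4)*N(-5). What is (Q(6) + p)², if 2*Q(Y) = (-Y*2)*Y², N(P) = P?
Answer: 53361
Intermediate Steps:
p = -15 (p = (-1 + 4)*(-5) = 3*(-5) = -15)
Q(Y) = -Y³ (Q(Y) = ((-Y*2)*Y²)/2 = ((-2*Y)*Y²)/2 = (-2*Y³)/2 = -Y³)
(Q(6) + p)² = (-1*6³ - 15)² = (-1*216 - 15)² = (-216 - 15)² = (-231)² = 53361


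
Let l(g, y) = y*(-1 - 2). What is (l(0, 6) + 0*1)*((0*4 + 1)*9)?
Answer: -162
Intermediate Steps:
l(g, y) = -3*y (l(g, y) = y*(-3) = -3*y)
(l(0, 6) + 0*1)*((0*4 + 1)*9) = (-3*6 + 0*1)*((0*4 + 1)*9) = (-18 + 0)*((0 + 1)*9) = -18*9 = -162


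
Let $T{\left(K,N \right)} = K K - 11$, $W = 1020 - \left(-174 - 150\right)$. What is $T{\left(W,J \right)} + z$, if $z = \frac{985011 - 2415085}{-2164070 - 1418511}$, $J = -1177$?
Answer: $\frac{6471307054899}{3582581} \approx 1.8063 \cdot 10^{6}$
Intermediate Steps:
$z = \frac{1430074}{3582581}$ ($z = - \frac{1430074}{-3582581} = \left(-1430074\right) \left(- \frac{1}{3582581}\right) = \frac{1430074}{3582581} \approx 0.39917$)
$W = 1344$ ($W = 1020 - -324 = 1020 + 324 = 1344$)
$T{\left(K,N \right)} = -11 + K^{2}$ ($T{\left(K,N \right)} = K^{2} - 11 = -11 + K^{2}$)
$T{\left(W,J \right)} + z = \left(-11 + 1344^{2}\right) + \frac{1430074}{3582581} = \left(-11 + 1806336\right) + \frac{1430074}{3582581} = 1806325 + \frac{1430074}{3582581} = \frac{6471307054899}{3582581}$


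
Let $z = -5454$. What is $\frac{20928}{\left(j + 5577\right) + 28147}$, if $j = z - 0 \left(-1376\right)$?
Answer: $\frac{10464}{14135} \approx 0.74029$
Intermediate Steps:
$j = -5454$ ($j = -5454 - 0 \left(-1376\right) = -5454 - 0 = -5454 + 0 = -5454$)
$\frac{20928}{\left(j + 5577\right) + 28147} = \frac{20928}{\left(-5454 + 5577\right) + 28147} = \frac{20928}{123 + 28147} = \frac{20928}{28270} = 20928 \cdot \frac{1}{28270} = \frac{10464}{14135}$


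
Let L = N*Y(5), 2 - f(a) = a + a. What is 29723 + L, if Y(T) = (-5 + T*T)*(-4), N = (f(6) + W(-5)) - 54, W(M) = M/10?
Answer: 34883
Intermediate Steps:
f(a) = 2 - 2*a (f(a) = 2 - (a + a) = 2 - 2*a)
W(M) = M/10 (W(M) = M*(1/10) = M/10)
N = -129/2 (N = ((2 - 2*6) + (1/10)*(-5)) - 54 = ((2 - 12) - 1/2) - 54 = (-10 - 1/2) - 54 = -21/2 - 54 = -129/2 ≈ -64.500)
Y(T) = 20 - 4*T**2 (Y(T) = (-5 + T**2)*(-4) = 20 - 4*T**2)
L = 5160 (L = -129*(20 - 4*5**2)/2 = -129*(20 - 4*25)/2 = -129*(20 - 100)/2 = -129/2*(-80) = 5160)
29723 + L = 29723 + 5160 = 34883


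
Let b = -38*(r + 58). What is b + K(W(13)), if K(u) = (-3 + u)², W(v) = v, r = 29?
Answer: -3206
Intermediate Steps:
b = -3306 (b = -38*(29 + 58) = -38*87 = -3306)
b + K(W(13)) = -3306 + (-3 + 13)² = -3306 + 10² = -3306 + 100 = -3206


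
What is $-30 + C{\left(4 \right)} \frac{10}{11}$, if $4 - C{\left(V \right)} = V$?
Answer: $-30$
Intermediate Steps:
$C{\left(V \right)} = 4 - V$
$-30 + C{\left(4 \right)} \frac{10}{11} = -30 + \left(4 - 4\right) \frac{10}{11} = -30 + \left(4 - 4\right) 10 \cdot \frac{1}{11} = -30 + 0 \cdot \frac{10}{11} = -30 + 0 = -30$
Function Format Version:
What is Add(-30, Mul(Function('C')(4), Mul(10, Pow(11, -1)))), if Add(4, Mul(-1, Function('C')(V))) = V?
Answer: -30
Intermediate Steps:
Function('C')(V) = Add(4, Mul(-1, V))
Add(-30, Mul(Function('C')(4), Mul(10, Pow(11, -1)))) = Add(-30, Mul(Add(4, Mul(-1, 4)), Mul(10, Pow(11, -1)))) = Add(-30, Mul(Add(4, -4), Mul(10, Rational(1, 11)))) = Add(-30, Mul(0, Rational(10, 11))) = Add(-30, 0) = -30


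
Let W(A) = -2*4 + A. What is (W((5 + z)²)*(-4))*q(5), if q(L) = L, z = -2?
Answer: -20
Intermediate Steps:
W(A) = -8 + A
(W((5 + z)²)*(-4))*q(5) = ((-8 + (5 - 2)²)*(-4))*5 = ((-8 + 3²)*(-4))*5 = ((-8 + 9)*(-4))*5 = (1*(-4))*5 = -4*5 = -20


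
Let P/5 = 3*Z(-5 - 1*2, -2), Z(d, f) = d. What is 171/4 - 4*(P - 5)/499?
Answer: 87089/1996 ≈ 43.632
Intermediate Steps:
P = -105 (P = 5*(3*(-5 - 1*2)) = 5*(3*(-5 - 2)) = 5*(3*(-7)) = 5*(-21) = -105)
171/4 - 4*(P - 5)/499 = 171/4 - 4*(-105 - 5)/499 = 171*(1/4) - 4*(-110)*(1/499) = 171/4 + 440*(1/499) = 171/4 + 440/499 = 87089/1996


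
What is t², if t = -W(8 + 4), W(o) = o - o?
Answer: 0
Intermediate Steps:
W(o) = 0
t = 0 (t = -1*0 = 0)
t² = 0² = 0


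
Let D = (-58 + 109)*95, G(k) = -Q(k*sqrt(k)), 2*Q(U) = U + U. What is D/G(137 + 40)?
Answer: -1615*sqrt(177)/10443 ≈ -2.0575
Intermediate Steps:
Q(U) = U (Q(U) = (U + U)/2 = (2*U)/2 = U)
G(k) = -k**(3/2) (G(k) = -k*sqrt(k) = -k**(3/2))
D = 4845 (D = 51*95 = 4845)
D/G(137 + 40) = 4845/((-(137 + 40)**(3/2))) = 4845/((-177**(3/2))) = 4845/((-177*sqrt(177))) = 4845*(-sqrt(177)/31329) = -1615*sqrt(177)/10443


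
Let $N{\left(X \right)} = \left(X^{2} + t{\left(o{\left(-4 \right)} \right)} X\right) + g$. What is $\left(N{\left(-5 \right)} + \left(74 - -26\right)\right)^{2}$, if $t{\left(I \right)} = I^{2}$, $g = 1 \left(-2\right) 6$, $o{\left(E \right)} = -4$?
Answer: $1089$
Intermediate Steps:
$g = -12$ ($g = \left(-2\right) 6 = -12$)
$N{\left(X \right)} = -12 + X^{2} + 16 X$ ($N{\left(X \right)} = \left(X^{2} + \left(-4\right)^{2} X\right) - 12 = \left(X^{2} + 16 X\right) - 12 = -12 + X^{2} + 16 X$)
$\left(N{\left(-5 \right)} + \left(74 - -26\right)\right)^{2} = \left(\left(-12 + \left(-5\right)^{2} + 16 \left(-5\right)\right) + \left(74 - -26\right)\right)^{2} = \left(\left(-12 + 25 - 80\right) + \left(74 + 26\right)\right)^{2} = \left(-67 + 100\right)^{2} = 33^{2} = 1089$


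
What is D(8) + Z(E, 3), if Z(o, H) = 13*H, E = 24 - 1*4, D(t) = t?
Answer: 47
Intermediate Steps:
E = 20 (E = 24 - 4 = 20)
D(8) + Z(E, 3) = 8 + 13*3 = 8 + 39 = 47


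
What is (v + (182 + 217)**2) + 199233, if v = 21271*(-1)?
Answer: 337163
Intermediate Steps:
v = -21271
(v + (182 + 217)**2) + 199233 = (-21271 + (182 + 217)**2) + 199233 = (-21271 + 399**2) + 199233 = (-21271 + 159201) + 199233 = 137930 + 199233 = 337163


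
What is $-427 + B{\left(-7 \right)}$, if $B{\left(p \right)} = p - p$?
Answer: $-427$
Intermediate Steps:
$B{\left(p \right)} = 0$
$-427 + B{\left(-7 \right)} = -427 + 0 = -427$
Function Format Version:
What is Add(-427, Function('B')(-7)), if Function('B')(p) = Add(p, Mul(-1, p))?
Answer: -427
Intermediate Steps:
Function('B')(p) = 0
Add(-427, Function('B')(-7)) = Add(-427, 0) = -427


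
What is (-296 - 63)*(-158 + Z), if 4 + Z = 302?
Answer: -50260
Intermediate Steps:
Z = 298 (Z = -4 + 302 = 298)
(-296 - 63)*(-158 + Z) = (-296 - 63)*(-158 + 298) = -359*140 = -50260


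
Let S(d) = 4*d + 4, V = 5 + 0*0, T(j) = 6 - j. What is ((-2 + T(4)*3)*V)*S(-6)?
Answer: -400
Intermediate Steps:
V = 5 (V = 5 + 0 = 5)
S(d) = 4 + 4*d
((-2 + T(4)*3)*V)*S(-6) = ((-2 + (6 - 1*4)*3)*5)*(4 + 4*(-6)) = ((-2 + (6 - 4)*3)*5)*(4 - 24) = ((-2 + 2*3)*5)*(-20) = ((-2 + 6)*5)*(-20) = (4*5)*(-20) = 20*(-20) = -400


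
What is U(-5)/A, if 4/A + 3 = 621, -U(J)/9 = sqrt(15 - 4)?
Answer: -2781*sqrt(11)/2 ≈ -4611.8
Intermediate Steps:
U(J) = -9*sqrt(11) (U(J) = -9*sqrt(15 - 4) = -9*sqrt(11))
A = 2/309 (A = 4/(-3 + 621) = 4/618 = 4*(1/618) = 2/309 ≈ 0.0064725)
U(-5)/A = (-9*sqrt(11))/(2/309) = -9*sqrt(11)*(309/2) = -2781*sqrt(11)/2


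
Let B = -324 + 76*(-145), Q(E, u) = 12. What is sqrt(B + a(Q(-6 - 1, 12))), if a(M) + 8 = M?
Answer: 18*I*sqrt(35) ≈ 106.49*I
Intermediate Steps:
B = -11344 (B = -324 - 11020 = -11344)
a(M) = -8 + M
sqrt(B + a(Q(-6 - 1, 12))) = sqrt(-11344 + (-8 + 12)) = sqrt(-11344 + 4) = sqrt(-11340) = 18*I*sqrt(35)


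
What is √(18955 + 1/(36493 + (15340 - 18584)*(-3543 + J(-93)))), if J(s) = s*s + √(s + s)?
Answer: 2*√((78319079326 + 15372505*I*√186)/(16527371 + 3244*I*√186)) ≈ 137.68 + 5.549e-13*I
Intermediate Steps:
J(s) = s² + √2*√s (J(s) = s² + √(2*s) = s² + √2*√s)
√(18955 + 1/(36493 + (15340 - 18584)*(-3543 + J(-93)))) = √(18955 + 1/(36493 + (15340 - 18584)*(-3543 + ((-93)² + √2*√(-93))))) = √(18955 + 1/(36493 - 3244*(-3543 + (8649 + √2*(I*√93))))) = √(18955 + 1/(36493 - 3244*(-3543 + (8649 + I*√186)))) = √(18955 + 1/(36493 - 3244*(5106 + I*√186))) = √(18955 + 1/(36493 + (-16563864 - 3244*I*√186))) = √(18955 + 1/(-16527371 - 3244*I*√186))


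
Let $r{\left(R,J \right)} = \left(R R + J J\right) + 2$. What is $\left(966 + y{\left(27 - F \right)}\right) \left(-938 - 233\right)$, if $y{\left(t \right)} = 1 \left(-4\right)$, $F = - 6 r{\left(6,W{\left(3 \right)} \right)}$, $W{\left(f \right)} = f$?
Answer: $-1126502$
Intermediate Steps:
$r{\left(R,J \right)} = 2 + J^{2} + R^{2}$ ($r{\left(R,J \right)} = \left(R^{2} + J^{2}\right) + 2 = \left(J^{2} + R^{2}\right) + 2 = 2 + J^{2} + R^{2}$)
$F = -282$ ($F = - 6 \left(2 + 3^{2} + 6^{2}\right) = - 6 \left(2 + 9 + 36\right) = \left(-6\right) 47 = -282$)
$y{\left(t \right)} = -4$
$\left(966 + y{\left(27 - F \right)}\right) \left(-938 - 233\right) = \left(966 - 4\right) \left(-938 - 233\right) = 962 \left(-1171\right) = -1126502$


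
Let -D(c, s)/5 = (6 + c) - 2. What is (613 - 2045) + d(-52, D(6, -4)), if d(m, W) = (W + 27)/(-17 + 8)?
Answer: -12865/9 ≈ -1429.4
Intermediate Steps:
D(c, s) = -20 - 5*c (D(c, s) = -5*((6 + c) - 2) = -5*(4 + c) = -20 - 5*c)
d(m, W) = -3 - W/9 (d(m, W) = (27 + W)/(-9) = (27 + W)*(-1/9) = -3 - W/9)
(613 - 2045) + d(-52, D(6, -4)) = (613 - 2045) + (-3 - (-20 - 5*6)/9) = -1432 + (-3 - (-20 - 30)/9) = -1432 + (-3 - 1/9*(-50)) = -1432 + (-3 + 50/9) = -1432 + 23/9 = -12865/9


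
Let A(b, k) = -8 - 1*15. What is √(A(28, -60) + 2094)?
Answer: √2071 ≈ 45.508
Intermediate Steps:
A(b, k) = -23 (A(b, k) = -8 - 15 = -23)
√(A(28, -60) + 2094) = √(-23 + 2094) = √2071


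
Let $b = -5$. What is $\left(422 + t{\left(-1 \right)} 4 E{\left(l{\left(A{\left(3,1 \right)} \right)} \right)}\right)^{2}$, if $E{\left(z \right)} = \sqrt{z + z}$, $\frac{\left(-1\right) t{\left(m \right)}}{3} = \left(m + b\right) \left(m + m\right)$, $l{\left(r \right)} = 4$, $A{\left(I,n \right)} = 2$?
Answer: $343972 - 243072 \sqrt{2} \approx 216.28$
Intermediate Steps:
$t{\left(m \right)} = - 6 m \left(-5 + m\right)$ ($t{\left(m \right)} = - 3 \left(m - 5\right) \left(m + m\right) = - 3 \left(-5 + m\right) 2 m = - 3 \cdot 2 m \left(-5 + m\right) = - 6 m \left(-5 + m\right)$)
$E{\left(z \right)} = \sqrt{2} \sqrt{z}$ ($E{\left(z \right)} = \sqrt{2 z} = \sqrt{2} \sqrt{z}$)
$\left(422 + t{\left(-1 \right)} 4 E{\left(l{\left(A{\left(3,1 \right)} \right)} \right)}\right)^{2} = \left(422 + 6 \left(-1\right) \left(5 - -1\right) 4 \sqrt{2} \sqrt{4}\right)^{2} = \left(422 + 6 \left(-1\right) \left(5 + 1\right) 4 \sqrt{2} \cdot 2\right)^{2} = \left(422 + 6 \left(-1\right) 6 \cdot 4 \cdot 2 \sqrt{2}\right)^{2} = \left(422 + \left(-36\right) 4 \cdot 2 \sqrt{2}\right)^{2} = \left(422 - 144 \cdot 2 \sqrt{2}\right)^{2} = \left(422 - 288 \sqrt{2}\right)^{2}$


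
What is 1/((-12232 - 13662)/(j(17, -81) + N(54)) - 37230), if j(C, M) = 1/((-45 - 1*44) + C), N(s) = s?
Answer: -3887/146577378 ≈ -2.6518e-5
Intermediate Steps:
j(C, M) = 1/(-89 + C) (j(C, M) = 1/((-45 - 44) + C) = 1/(-89 + C))
1/((-12232 - 13662)/(j(17, -81) + N(54)) - 37230) = 1/((-12232 - 13662)/(1/(-89 + 17) + 54) - 37230) = 1/(-25894/(1/(-72) + 54) - 37230) = 1/(-25894/(-1/72 + 54) - 37230) = 1/(-25894/3887/72 - 37230) = 1/(-25894*72/3887 - 37230) = 1/(-1864368/3887 - 37230) = 1/(-146577378/3887) = -3887/146577378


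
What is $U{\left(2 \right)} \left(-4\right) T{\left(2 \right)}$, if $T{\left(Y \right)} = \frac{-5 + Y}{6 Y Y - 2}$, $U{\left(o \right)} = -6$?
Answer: $- \frac{36}{11} \approx -3.2727$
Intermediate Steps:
$T{\left(Y \right)} = \frac{-5 + Y}{-2 + 6 Y^{2}}$ ($T{\left(Y \right)} = \frac{-5 + Y}{6 Y^{2} - 2} = \frac{-5 + Y}{-2 + 6 Y^{2}}$)
$U{\left(2 \right)} \left(-4\right) T{\left(2 \right)} = \left(-6\right) \left(-4\right) \frac{-5 + 2}{2 \left(-1 + 3 \cdot 2^{2}\right)} = 24 \cdot \frac{1}{2} \frac{1}{-1 + 3 \cdot 4} \left(-3\right) = 24 \cdot \frac{1}{2} \frac{1}{-1 + 12} \left(-3\right) = 24 \cdot \frac{1}{2} \cdot \frac{1}{11} \left(-3\right) = 24 \left(- \frac{3}{22}\right) = - \frac{36}{11}$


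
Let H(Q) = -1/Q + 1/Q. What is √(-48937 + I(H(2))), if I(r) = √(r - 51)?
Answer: √(-48937 + I*√51) ≈ 0.016 + 221.22*I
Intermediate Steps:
H(Q) = 0 (H(Q) = -1/Q + 1/Q = 0)
I(r) = √(-51 + r)
√(-48937 + I(H(2))) = √(-48937 + √(-51 + 0)) = √(-48937 + √(-51)) = √(-48937 + I*√51)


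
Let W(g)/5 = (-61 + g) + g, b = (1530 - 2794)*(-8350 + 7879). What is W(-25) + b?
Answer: 594789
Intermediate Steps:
b = 595344 (b = -1264*(-471) = 595344)
W(g) = -305 + 10*g (W(g) = 5*((-61 + g) + g) = 5*(-61 + 2*g) = -305 + 10*g)
W(-25) + b = (-305 + 10*(-25)) + 595344 = (-305 - 250) + 595344 = -555 + 595344 = 594789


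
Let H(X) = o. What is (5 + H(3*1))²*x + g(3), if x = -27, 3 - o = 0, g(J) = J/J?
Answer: -1727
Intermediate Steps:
g(J) = 1
o = 3 (o = 3 - 1*0 = 3 + 0 = 3)
H(X) = 3
(5 + H(3*1))²*x + g(3) = (5 + 3)²*(-27) + 1 = 8²*(-27) + 1 = 64*(-27) + 1 = -1728 + 1 = -1727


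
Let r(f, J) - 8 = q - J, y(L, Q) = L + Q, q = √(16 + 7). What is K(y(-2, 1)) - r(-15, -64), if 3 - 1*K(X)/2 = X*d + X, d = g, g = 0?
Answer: -64 - √23 ≈ -68.796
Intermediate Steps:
d = 0
q = √23 ≈ 4.7958
r(f, J) = 8 + √23 - J (r(f, J) = 8 + (√23 - J) = 8 + √23 - J)
K(X) = 6 - 2*X (K(X) = 6 - 2*(X*0 + X) = 6 - 2*(0 + X) = 6 - 2*X)
K(y(-2, 1)) - r(-15, -64) = (6 - 2*(-2 + 1)) - (8 + √23 - 1*(-64)) = (6 - 2*(-1)) - (8 + √23 + 64) = (6 + 2) - (72 + √23) = 8 + (-72 - √23) = -64 - √23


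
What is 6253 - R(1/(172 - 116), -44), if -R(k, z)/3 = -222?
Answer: 5587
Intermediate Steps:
R(k, z) = 666 (R(k, z) = -3*(-222) = 666)
6253 - R(1/(172 - 116), -44) = 6253 - 1*666 = 6253 - 666 = 5587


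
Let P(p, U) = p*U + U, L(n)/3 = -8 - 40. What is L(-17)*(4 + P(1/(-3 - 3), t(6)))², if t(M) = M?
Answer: -11664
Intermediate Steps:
L(n) = -144 (L(n) = 3*(-8 - 40) = 3*(-48) = -144)
P(p, U) = U + U*p (P(p, U) = U*p + U = U + U*p)
L(-17)*(4 + P(1/(-3 - 3), t(6)))² = -144*(4 + 6*(1 + 1/(-3 - 3)))² = -144*(4 + 6*(1 + 1/(-6)))² = -144*(4 + 6*(1 - ⅙))² = -144*(4 + 6*(⅚))² = -144*(4 + 5)² = -144*9² = -144*81 = -11664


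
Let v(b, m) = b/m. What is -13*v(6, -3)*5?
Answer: 130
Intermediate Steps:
-13*v(6, -3)*5 = -78/(-3)*5 = -78*(-1)/3*5 = -13*(-2)*5 = 26*5 = 130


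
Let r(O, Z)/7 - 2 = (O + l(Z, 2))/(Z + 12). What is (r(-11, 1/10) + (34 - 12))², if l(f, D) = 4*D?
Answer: 17189316/14641 ≈ 1174.1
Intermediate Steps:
r(O, Z) = 14 + 7*(8 + O)/(12 + Z) (r(O, Z) = 14 + 7*((O + 4*2)/(Z + 12)) = 14 + 7*((O + 8)/(12 + Z)) = 14 + 7*((8 + O)/(12 + Z)) = 14 + 7*(8 + O)/(12 + Z))
(r(-11, 1/10) + (34 - 12))² = (7*(32 - 11 + 2/10)/(12 + 1/10) + (34 - 12))² = (7*(32 - 11 + 2*(⅒))/(12 + ⅒) + 22)² = (7*(32 - 11 + ⅕)/(121/10) + 22)² = (7*(10/121)*(106/5) + 22)² = (1484/121 + 22)² = (4146/121)² = 17189316/14641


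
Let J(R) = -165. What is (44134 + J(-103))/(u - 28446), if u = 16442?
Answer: -43969/12004 ≈ -3.6629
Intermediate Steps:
(44134 + J(-103))/(u - 28446) = (44134 - 165)/(16442 - 28446) = 43969/(-12004) = 43969*(-1/12004) = -43969/12004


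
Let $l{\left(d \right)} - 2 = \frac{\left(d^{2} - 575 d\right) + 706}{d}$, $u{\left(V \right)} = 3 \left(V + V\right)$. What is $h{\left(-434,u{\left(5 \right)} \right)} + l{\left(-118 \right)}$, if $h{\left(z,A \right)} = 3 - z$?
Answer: $- \frac{15339}{59} \approx -259.98$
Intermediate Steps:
$u{\left(V \right)} = 6 V$ ($u{\left(V \right)} = 3 \cdot 2 V = 6 V$)
$l{\left(d \right)} = 2 + \frac{706 + d^{2} - 575 d}{d}$ ($l{\left(d \right)} = 2 + \frac{\left(d^{2} - 575 d\right) + 706}{d} = 2 + \frac{706 + d^{2} - 575 d}{d}$)
$h{\left(-434,u{\left(5 \right)} \right)} + l{\left(-118 \right)} = \left(3 - -434\right) - \left(691 + \frac{353}{59}\right) = \left(3 + 434\right) - \frac{41122}{59} = 437 - \frac{41122}{59} = - \frac{15339}{59}$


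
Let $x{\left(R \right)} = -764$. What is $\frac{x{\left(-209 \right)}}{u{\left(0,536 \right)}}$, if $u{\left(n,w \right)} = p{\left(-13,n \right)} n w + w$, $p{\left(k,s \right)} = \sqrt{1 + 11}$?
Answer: $- \frac{191}{134} \approx -1.4254$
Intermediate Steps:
$p{\left(k,s \right)} = 2 \sqrt{3}$ ($p{\left(k,s \right)} = \sqrt{12} = 2 \sqrt{3}$)
$u{\left(n,w \right)} = w + 2 n w \sqrt{3}$ ($u{\left(n,w \right)} = 2 \sqrt{3} n w + w = 2 n \sqrt{3} w + w = 2 n w \sqrt{3} + w = w + 2 n w \sqrt{3}$)
$\frac{x{\left(-209 \right)}}{u{\left(0,536 \right)}} = - \frac{764}{536 \left(1 + 2 \cdot 0 \sqrt{3}\right)} = - \frac{764}{536 \left(1 + 0\right)} = - \frac{764}{536 \cdot 1} = - \frac{764}{536} = \left(-764\right) \frac{1}{536} = - \frac{191}{134}$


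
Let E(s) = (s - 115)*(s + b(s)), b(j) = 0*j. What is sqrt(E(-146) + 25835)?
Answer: sqrt(63941) ≈ 252.87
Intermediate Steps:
b(j) = 0
E(s) = s*(-115 + s) (E(s) = (s - 115)*(s + 0) = (-115 + s)*s = s*(-115 + s))
sqrt(E(-146) + 25835) = sqrt(-146*(-115 - 146) + 25835) = sqrt(-146*(-261) + 25835) = sqrt(38106 + 25835) = sqrt(63941)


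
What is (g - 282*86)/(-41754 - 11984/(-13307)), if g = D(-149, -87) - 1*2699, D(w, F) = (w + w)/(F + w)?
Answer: 6045311169/9365971756 ≈ 0.64545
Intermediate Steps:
D(w, F) = 2*w/(F + w) (D(w, F) = (2*w)/(F + w) = 2*w/(F + w))
g = -318333/118 (g = 2*(-149)/(-87 - 149) - 1*2699 = 2*(-149)/(-236) - 2699 = 2*(-149)*(-1/236) - 2699 = 149/118 - 2699 = -318333/118 ≈ -2697.7)
(g - 282*86)/(-41754 - 11984/(-13307)) = (-318333/118 - 282*86)/(-41754 - 11984/(-13307)) = (-318333/118 - 24252)/(-41754 - 11984*(-1/13307)) = -3180069/(118*(-41754 + 1712/1901)) = -3180069/(118*(-79372642/1901)) = -3180069/118*(-1901/79372642) = 6045311169/9365971756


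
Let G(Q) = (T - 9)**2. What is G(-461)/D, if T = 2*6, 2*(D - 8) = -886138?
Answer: -1/49229 ≈ -2.0313e-5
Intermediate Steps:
D = -443061 (D = 8 + (1/2)*(-886138) = 8 - 443069 = -443061)
T = 12
G(Q) = 9 (G(Q) = (12 - 9)**2 = 3**2 = 9)
G(-461)/D = 9/(-443061) = 9*(-1/443061) = -1/49229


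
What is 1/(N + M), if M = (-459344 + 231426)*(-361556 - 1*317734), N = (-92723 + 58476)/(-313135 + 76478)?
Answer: 236657/36639809028724787 ≈ 6.4590e-12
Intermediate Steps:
N = 34247/236657 (N = -34247/(-236657) = -34247*(-1/236657) = 34247/236657 ≈ 0.14471)
M = 154822418220 (M = -227918*(-361556 - 317734) = -227918*(-679290) = 154822418220)
1/(N + M) = 1/(34247/236657 + 154822418220) = 1/(36639809028724787/236657) = 236657/36639809028724787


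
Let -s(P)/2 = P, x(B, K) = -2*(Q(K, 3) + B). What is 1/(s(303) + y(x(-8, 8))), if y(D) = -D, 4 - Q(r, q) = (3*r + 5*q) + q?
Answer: -1/698 ≈ -0.0014327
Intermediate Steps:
Q(r, q) = 4 - 6*q - 3*r (Q(r, q) = 4 - ((3*r + 5*q) + q) = 4 - (3*r + 6*q) = 4 + (-6*q - 3*r) = 4 - 6*q - 3*r)
x(B, K) = 28 - 2*B + 6*K (x(B, K) = -2*((4 - 6*3 - 3*K) + B) = -2*((4 - 18 - 3*K) + B) = -2*((-14 - 3*K) + B) = -2*(-14 + B - 3*K) = 28 - 2*B + 6*K)
s(P) = -2*P
1/(s(303) + y(x(-8, 8))) = 1/(-2*303 - (28 - 2*(-8) + 6*8)) = 1/(-606 - (28 + 16 + 48)) = 1/(-606 - 1*92) = 1/(-606 - 92) = 1/(-698) = -1/698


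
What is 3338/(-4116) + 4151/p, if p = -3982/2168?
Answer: -9263672651/4097478 ≈ -2260.8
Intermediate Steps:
p = -1991/1084 (p = -3982*1/2168 = -1991/1084 ≈ -1.8367)
3338/(-4116) + 4151/p = 3338/(-4116) + 4151/(-1991/1084) = 3338*(-1/4116) + 4151*(-1084/1991) = -1669/2058 - 4499684/1991 = -9263672651/4097478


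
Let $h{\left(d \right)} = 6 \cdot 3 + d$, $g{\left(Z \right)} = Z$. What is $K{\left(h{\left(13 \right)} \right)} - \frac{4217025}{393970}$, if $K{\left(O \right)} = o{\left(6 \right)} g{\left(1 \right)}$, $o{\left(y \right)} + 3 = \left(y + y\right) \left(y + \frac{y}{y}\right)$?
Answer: $\frac{5538909}{78794} \approx 70.296$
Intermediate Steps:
$o{\left(y \right)} = -3 + 2 y \left(1 + y\right)$ ($o{\left(y \right)} = -3 + \left(y + y\right) \left(y + \frac{y}{y}\right) = -3 + 2 y \left(y + 1\right) = -3 + 2 y \left(1 + y\right)$)
$h{\left(d \right)} = 18 + d$
$K{\left(O \right)} = 81$ ($K{\left(O \right)} = \left(-3 + 2 \cdot 6 + 2 \cdot 6^{2}\right) 1 = \left(-3 + 12 + 2 \cdot 36\right) 1 = \left(-3 + 12 + 72\right) 1 = 81 \cdot 1 = 81$)
$K{\left(h{\left(13 \right)} \right)} - \frac{4217025}{393970} = 81 - \frac{4217025}{393970} = 81 - 4217025 \cdot \frac{1}{393970} = 81 - \frac{843405}{78794} = \frac{5538909}{78794}$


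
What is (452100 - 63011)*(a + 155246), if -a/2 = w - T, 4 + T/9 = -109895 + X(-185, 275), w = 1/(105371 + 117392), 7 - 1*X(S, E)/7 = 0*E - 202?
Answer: -155719818830760192/222763 ≈ -6.9904e+11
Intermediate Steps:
X(S, E) = 1463 (X(S, E) = 49 - 7*(0*E - 202) = 49 - 7*(0 - 202) = 49 - 7*(-202) = 49 + 1414 = 1463)
w = 1/222763 ≈ 4.4891e-6
T = -975924 (T = -36 + 9*(-109895 + 1463) = -36 + 9*(-108432) = -36 - 975888 = -975924)
a = -434799516026/222763 (a = -2*(1/222763 - 1*(-975924)) = -2*(1/222763 + 975924) = -2*217399758013/222763 = -434799516026/222763 ≈ -1.9518e+6)
(452100 - 63011)*(a + 155246) = (452100 - 63011)*(-434799516026/222763 + 155246) = 389089*(-400216451328/222763) = -155719818830760192/222763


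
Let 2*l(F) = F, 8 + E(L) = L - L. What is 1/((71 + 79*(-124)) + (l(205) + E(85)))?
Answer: -2/19261 ≈ -0.00010384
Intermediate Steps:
E(L) = -8 (E(L) = -8 + (L - L) = -8 + 0 = -8)
l(F) = F/2
1/((71 + 79*(-124)) + (l(205) + E(85))) = 1/((71 + 79*(-124)) + ((½)*205 - 8)) = 1/((71 - 9796) + (205/2 - 8)) = 1/(-9725 + 189/2) = 1/(-19261/2) = -2/19261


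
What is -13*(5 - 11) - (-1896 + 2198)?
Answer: -224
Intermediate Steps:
-13*(5 - 11) - (-1896 + 2198) = -13*(-6) - 1*302 = 78 - 302 = -224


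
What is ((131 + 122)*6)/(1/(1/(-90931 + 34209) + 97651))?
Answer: 4204070655939/28361 ≈ 1.4823e+8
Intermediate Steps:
((131 + 122)*6)/(1/(1/(-90931 + 34209) + 97651)) = (253*6)/(1/(1/(-56722) + 97651)) = 1518/(1/(-1/56722 + 97651)) = 1518/(1/(5538960021/56722)) = 1518/(56722/5538960021) = 1518*(5538960021/56722) = 4204070655939/28361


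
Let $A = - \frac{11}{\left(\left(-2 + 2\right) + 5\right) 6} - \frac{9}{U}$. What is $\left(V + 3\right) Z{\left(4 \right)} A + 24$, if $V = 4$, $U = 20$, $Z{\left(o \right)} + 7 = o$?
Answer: $\frac{823}{20} \approx 41.15$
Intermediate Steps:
$Z{\left(o \right)} = -7 + o$
$A = - \frac{49}{60}$ ($A = - \frac{11}{\left(\left(-2 + 2\right) + 5\right) 6} - \frac{9}{20} = - \frac{11}{\left(0 + 5\right) 6} - \frac{9}{20} = - \frac{11}{5 \cdot 6} - \frac{9}{20} = - \frac{11}{30} - \frac{9}{20} = - \frac{49}{60} \approx -0.81667$)
$\left(V + 3\right) Z{\left(4 \right)} A + 24 = \left(4 + 3\right) \left(-7 + 4\right) \left(- \frac{49}{60}\right) + 24 = 7 \left(-3\right) \left(- \frac{49}{60}\right) + 24 = \left(-21\right) \left(- \frac{49}{60}\right) + 24 = \frac{343}{20} + 24 = \frac{823}{20}$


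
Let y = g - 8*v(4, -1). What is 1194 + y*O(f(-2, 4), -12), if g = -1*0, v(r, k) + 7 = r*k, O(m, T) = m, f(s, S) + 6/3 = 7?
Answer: 1634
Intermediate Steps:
f(s, S) = 5 (f(s, S) = -2 + 7 = 5)
v(r, k) = -7 + k*r (v(r, k) = -7 + r*k = -7 + k*r)
g = 0
y = 88 (y = 0 - 8*(-7 - 1*4) = 0 - 8*(-7 - 4) = 0 - 8*(-11) = 0 + 88 = 88)
1194 + y*O(f(-2, 4), -12) = 1194 + 88*5 = 1194 + 440 = 1634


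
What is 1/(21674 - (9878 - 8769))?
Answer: 1/20565 ≈ 4.8626e-5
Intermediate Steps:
1/(21674 - (9878 - 8769)) = 1/(21674 - 1*1109) = 1/(21674 - 1109) = 1/20565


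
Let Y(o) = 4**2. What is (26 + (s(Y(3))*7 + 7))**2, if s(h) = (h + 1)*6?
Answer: 558009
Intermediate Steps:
Y(o) = 16
s(h) = 6 + 6*h (s(h) = (1 + h)*6 = 6 + 6*h)
(26 + (s(Y(3))*7 + 7))**2 = (26 + ((6 + 6*16)*7 + 7))**2 = (26 + ((6 + 96)*7 + 7))**2 = (26 + (102*7 + 7))**2 = (26 + (714 + 7))**2 = (26 + 721)**2 = 747**2 = 558009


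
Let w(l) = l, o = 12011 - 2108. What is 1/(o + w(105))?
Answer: 1/10008 ≈ 9.9920e-5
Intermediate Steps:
o = 9903
1/(o + w(105)) = 1/(9903 + 105) = 1/10008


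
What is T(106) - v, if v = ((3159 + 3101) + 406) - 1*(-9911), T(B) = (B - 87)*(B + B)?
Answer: -12549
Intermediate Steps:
T(B) = 2*B*(-87 + B) (T(B) = (-87 + B)*(2*B) = 2*B*(-87 + B))
v = 16577 (v = (6260 + 406) + 9911 = 6666 + 9911 = 16577)
T(106) - v = 2*106*(-87 + 106) - 1*16577 = 2*106*19 - 16577 = 4028 - 16577 = -12549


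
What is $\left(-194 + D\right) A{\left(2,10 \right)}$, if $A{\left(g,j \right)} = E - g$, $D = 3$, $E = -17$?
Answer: $3629$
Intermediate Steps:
$A{\left(g,j \right)} = -17 - g$
$\left(-194 + D\right) A{\left(2,10 \right)} = \left(-194 + 3\right) \left(-17 - 2\right) = - 191 \left(-17 - 2\right) = \left(-191\right) \left(-19\right) = 3629$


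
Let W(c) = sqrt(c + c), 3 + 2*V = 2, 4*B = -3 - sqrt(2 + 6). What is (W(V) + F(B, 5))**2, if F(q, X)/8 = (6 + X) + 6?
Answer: (136 + I)**2 ≈ 18495.0 + 272.0*I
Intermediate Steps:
B = -3/4 - sqrt(2)/2 (B = (-3 - sqrt(2 + 6))/4 = (-3 - sqrt(8))/4 = (-3 - 2*sqrt(2))/4 = -3/4 - sqrt(2)/2 ≈ -1.4571)
V = -1/2 (V = -3/2 + (1/2)*2 = -3/2 + 1 = -1/2 ≈ -0.50000)
F(q, X) = 96 + 8*X (F(q, X) = 8*((6 + X) + 6) = 8*(12 + X) = 96 + 8*X)
W(c) = sqrt(2)*sqrt(c) (W(c) = sqrt(2*c) = sqrt(2)*sqrt(c))
(W(V) + F(B, 5))**2 = (sqrt(2)*sqrt(-1/2) + (96 + 8*5))**2 = (sqrt(2)*(I*sqrt(2)/2) + (96 + 40))**2 = (I + 136)**2 = (136 + I)**2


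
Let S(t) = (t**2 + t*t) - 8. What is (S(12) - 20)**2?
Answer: 67600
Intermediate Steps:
S(t) = -8 + 2*t**2 (S(t) = (t**2 + t**2) - 8 = 2*t**2 - 8 = -8 + 2*t**2)
(S(12) - 20)**2 = ((-8 + 2*12**2) - 20)**2 = ((-8 + 2*144) - 20)**2 = ((-8 + 288) - 20)**2 = (280 - 20)**2 = 260**2 = 67600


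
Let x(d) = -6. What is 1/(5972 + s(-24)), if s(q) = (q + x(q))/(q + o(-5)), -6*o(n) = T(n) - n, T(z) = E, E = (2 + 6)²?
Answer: 71/424072 ≈ 0.00016742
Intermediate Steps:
E = 64 (E = 8² = 64)
T(z) = 64
o(n) = -32/3 + n/6 (o(n) = -(64 - n)/6 = -32/3 + n/6)
s(q) = (-6 + q)/(-23/2 + q) (s(q) = (q - 6)/(q + (-32/3 + (⅙)*(-5))) = (-6 + q)/(q + (-32/3 - ⅚)) = (-6 + q)/(q - 23/2) = (-6 + q)/(-23/2 + q))
1/(5972 + s(-24)) = 1/(5972 + 2*(-6 - 24)/(-23 + 2*(-24))) = 1/(5972 + 2*(-30)/(-23 - 48)) = 1/(5972 + 2*(-30)/(-71)) = 1/(5972 + 2*(-1/71)*(-30)) = 1/(5972 + 60/71) = 1/(424072/71) = 71/424072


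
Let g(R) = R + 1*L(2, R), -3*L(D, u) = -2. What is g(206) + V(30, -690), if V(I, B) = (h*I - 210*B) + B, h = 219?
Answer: 452960/3 ≈ 1.5099e+5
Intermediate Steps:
L(D, u) = ⅔ (L(D, u) = -⅓*(-2) = ⅔)
g(R) = ⅔ + R (g(R) = R + 1*(⅔) = R + ⅔ = ⅔ + R)
V(I, B) = -209*B + 219*I (V(I, B) = (219*I - 210*B) + B = (-210*B + 219*I) + B = -209*B + 219*I)
g(206) + V(30, -690) = (⅔ + 206) + (-209*(-690) + 219*30) = 620/3 + (144210 + 6570) = 620/3 + 150780 = 452960/3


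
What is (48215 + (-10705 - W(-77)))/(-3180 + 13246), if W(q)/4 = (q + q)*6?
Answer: 20603/5033 ≈ 4.0936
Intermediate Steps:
W(q) = 48*q (W(q) = 4*((q + q)*6) = 4*((2*q)*6) = 4*(12*q) = 48*q)
(48215 + (-10705 - W(-77)))/(-3180 + 13246) = (48215 + (-10705 - 48*(-77)))/(-3180 + 13246) = (48215 + (-10705 - 1*(-3696)))/10066 = (48215 + (-10705 + 3696))*(1/10066) = (48215 - 7009)*(1/10066) = 41206*(1/10066) = 20603/5033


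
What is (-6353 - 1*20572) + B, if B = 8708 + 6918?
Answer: -11299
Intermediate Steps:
B = 15626
(-6353 - 1*20572) + B = (-6353 - 1*20572) + 15626 = (-6353 - 20572) + 15626 = -26925 + 15626 = -11299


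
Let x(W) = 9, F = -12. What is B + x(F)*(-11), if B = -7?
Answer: -106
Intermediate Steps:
B + x(F)*(-11) = -7 + 9*(-11) = -7 - 99 = -106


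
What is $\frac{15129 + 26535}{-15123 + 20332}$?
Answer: $\frac{41664}{5209} \approx 7.9985$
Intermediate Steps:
$\frac{15129 + 26535}{-15123 + 20332} = \frac{41664}{5209}$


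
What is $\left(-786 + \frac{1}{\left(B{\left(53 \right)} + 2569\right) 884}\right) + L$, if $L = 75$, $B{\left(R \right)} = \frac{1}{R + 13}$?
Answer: $- \frac{53284693377}{74943310} \approx -711.0$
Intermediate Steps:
$B{\left(R \right)} = \frac{1}{13 + R}$
$\left(-786 + \frac{1}{\left(B{\left(53 \right)} + 2569\right) 884}\right) + L = \left(-786 + \frac{1}{\left(\frac{1}{13 + 53} + 2569\right) 884}\right) + 75 = \left(-786 + \frac{1}{\frac{1}{66} + 2569} \cdot \frac{1}{884}\right) + 75 = \left(-786 + \frac{1}{\frac{169555}{66}} \cdot \frac{1}{884}\right) + 75 = \left(-786 + \frac{66}{169555} \cdot \frac{1}{884}\right) + 75 = \left(-786 + \frac{33}{74943310}\right) + 75 = - \frac{58905441627}{74943310} + 75 = - \frac{53284693377}{74943310}$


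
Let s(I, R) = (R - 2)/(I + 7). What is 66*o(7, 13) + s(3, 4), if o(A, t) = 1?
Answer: 331/5 ≈ 66.200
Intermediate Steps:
s(I, R) = (-2 + R)/(7 + I)
66*o(7, 13) + s(3, 4) = 66*1 + (-2 + 4)/(7 + 3) = 66 + 2/10 = 66 + (⅒)*2 = 66 + ⅕ = 331/5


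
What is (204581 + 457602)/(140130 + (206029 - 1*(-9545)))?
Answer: 662183/355704 ≈ 1.8616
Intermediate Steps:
(204581 + 457602)/(140130 + (206029 - 1*(-9545))) = 662183/(140130 + (206029 + 9545)) = 662183/(140130 + 215574) = 662183/355704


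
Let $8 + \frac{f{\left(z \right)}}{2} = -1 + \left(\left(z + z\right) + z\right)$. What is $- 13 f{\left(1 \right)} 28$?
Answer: $4368$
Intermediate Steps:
$f{\left(z \right)} = -18 + 6 z$ ($f{\left(z \right)} = -16 + 2 \left(-1 + \left(\left(z + z\right) + z\right)\right) = -16 + 2 \left(-1 + \left(2 z + z\right)\right) = -16 + 2 \left(-1 + 3 z\right) = -16 + \left(-2 + 6 z\right) = -18 + 6 z$)
$- 13 f{\left(1 \right)} 28 = - 13 \left(-18 + 6 \cdot 1\right) 28 = - 13 \left(-18 + 6\right) 28 = \left(-13\right) \left(-12\right) 28 = 156 \cdot 28 = 4368$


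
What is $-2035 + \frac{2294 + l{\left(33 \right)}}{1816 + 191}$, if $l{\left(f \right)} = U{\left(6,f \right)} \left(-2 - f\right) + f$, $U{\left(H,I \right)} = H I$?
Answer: $- \frac{4088848}{2007} \approx -2037.3$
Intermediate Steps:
$l{\left(f \right)} = f + 6 f \left(-2 - f\right)$ ($l{\left(f \right)} = 6 f \left(-2 - f\right) + f = f + 6 f \left(-2 - f\right)$)
$-2035 + \frac{2294 + l{\left(33 \right)}}{1816 + 191} = -2035 + \frac{2294 + 33 \left(-11 - 198\right)}{1816 + 191} = -2035 + \frac{2294 + 33 \left(-11 - 198\right)}{2007} = -2035 + \left(2294 + 33 \left(-209\right)\right) \frac{1}{2007} = -2035 + \left(2294 - 6897\right) \frac{1}{2007} = -2035 - \frac{4603}{2007} = - \frac{4088848}{2007}$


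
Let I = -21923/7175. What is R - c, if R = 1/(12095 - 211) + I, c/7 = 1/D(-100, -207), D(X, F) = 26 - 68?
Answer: -738943421/255803100 ≈ -2.8887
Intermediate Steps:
I = -21923/7175 (I = -21923*1/7175 = -21923/7175 ≈ -3.0555)
D(X, F) = -42
c = -⅙ (c = 7/(-42) = 7*(-1/42) = -⅙ ≈ -0.16667)
R = -260525757/85267700 (R = 1/(12095 - 211) - 21923/7175 = 1/11884 - 21923/7175 = -260525757/85267700 ≈ -3.0554)
R - c = -260525757/85267700 - 1*(-⅙) = -260525757/85267700 + ⅙ = -738943421/255803100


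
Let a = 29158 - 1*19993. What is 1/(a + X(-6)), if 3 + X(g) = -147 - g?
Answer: 1/9021 ≈ 0.00011085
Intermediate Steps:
a = 9165 (a = 29158 - 19993 = 9165)
X(g) = -150 - g (X(g) = -3 + (-147 - g) = -150 - g)
1/(a + X(-6)) = 1/(9165 + (-150 - 1*(-6))) = 1/(9165 + (-150 + 6)) = 1/(9165 - 144) = 1/9021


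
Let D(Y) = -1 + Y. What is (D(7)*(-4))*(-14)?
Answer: 336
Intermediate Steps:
(D(7)*(-4))*(-14) = ((-1 + 7)*(-4))*(-14) = (6*(-4))*(-14) = -24*(-14) = 336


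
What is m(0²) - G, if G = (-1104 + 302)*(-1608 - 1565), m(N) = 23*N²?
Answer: -2544746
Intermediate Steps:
G = 2544746 (G = -802*(-3173) = 2544746)
m(0²) - G = 23*(0²)² - 1*2544746 = 23*0² - 2544746 = 23*0 - 2544746 = 0 - 2544746 = -2544746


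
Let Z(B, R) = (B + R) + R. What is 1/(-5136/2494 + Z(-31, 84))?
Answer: 1247/168271 ≈ 0.0074107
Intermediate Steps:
Z(B, R) = B + 2*R
1/(-5136/2494 + Z(-31, 84)) = 1/(-5136/2494 + (-31 + 2*84)) = 1/(-5136*1/2494 + (-31 + 168)) = 1/(-2568/1247 + 137) = 1/(168271/1247) = 1247/168271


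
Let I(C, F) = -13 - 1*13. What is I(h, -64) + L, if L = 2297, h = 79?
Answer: 2271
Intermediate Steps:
I(C, F) = -26 (I(C, F) = -13 - 13 = -26)
I(h, -64) + L = -26 + 2297 = 2271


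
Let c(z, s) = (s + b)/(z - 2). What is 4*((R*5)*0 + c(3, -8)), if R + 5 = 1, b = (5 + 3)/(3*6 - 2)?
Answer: -30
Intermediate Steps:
b = 1/2 (b = 8/(18 - 2) = 8/16 = 8*(1/16) = 1/2 ≈ 0.50000)
R = -4 (R = -5 + 1 = -4)
c(z, s) = (1/2 + s)/(-2 + z) (c(z, s) = (s + 1/2)/(z - 2) = (1/2 + s)/(-2 + z))
4*((R*5)*0 + c(3, -8)) = 4*(-4*5*0 + (1/2 - 8)/(-2 + 3)) = 4*(-20*0 - 15/2/1) = 4*(0 + 1*(-15/2)) = 4*(0 - 15/2) = 4*(-15/2) = -30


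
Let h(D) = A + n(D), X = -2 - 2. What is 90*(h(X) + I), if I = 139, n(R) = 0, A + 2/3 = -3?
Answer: 12180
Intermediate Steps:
A = -11/3 (A = -⅔ - 3 = -11/3 ≈ -3.6667)
X = -4
h(D) = -11/3 (h(D) = -11/3 + 0 = -11/3)
90*(h(X) + I) = 90*(-11/3 + 139) = 90*(406/3) = 12180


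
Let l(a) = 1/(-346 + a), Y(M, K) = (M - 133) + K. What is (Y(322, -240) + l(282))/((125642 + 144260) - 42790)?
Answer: -3265/14535168 ≈ -0.00022463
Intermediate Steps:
Y(M, K) = -133 + K + M (Y(M, K) = (-133 + M) + K = -133 + K + M)
(Y(322, -240) + l(282))/((125642 + 144260) - 42790) = ((-133 - 240 + 322) + 1/(-346 + 282))/((125642 + 144260) - 42790) = (-51 + 1/(-64))/(269902 - 42790) = (-51 - 1/64)/227112 = -3265/64*1/227112 = -3265/14535168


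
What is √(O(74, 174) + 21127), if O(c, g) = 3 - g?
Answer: 26*√31 ≈ 144.76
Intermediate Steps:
√(O(74, 174) + 21127) = √((3 - 1*174) + 21127) = √((3 - 174) + 21127) = √(-171 + 21127) = √20956 = 26*√31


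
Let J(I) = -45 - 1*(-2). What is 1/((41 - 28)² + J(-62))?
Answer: 1/126 ≈ 0.0079365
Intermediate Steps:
J(I) = -43 (J(I) = -45 + 2 = -43)
1/((41 - 28)² + J(-62)) = 1/((41 - 28)² - 43) = 1/(13² - 43) = 1/(169 - 43) = 1/126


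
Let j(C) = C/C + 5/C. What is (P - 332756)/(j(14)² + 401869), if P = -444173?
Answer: -8014636/4145615 ≈ -1.9333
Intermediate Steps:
j(C) = 1 + 5/C
(P - 332756)/(j(14)² + 401869) = (-444173 - 332756)/(((5 + 14)/14)² + 401869) = -776929/(((1/14)*19)² + 401869) = -776929/((19/14)² + 401869) = -776929/(361/196 + 401869) = -776929/78766685/196 = -776929*196/78766685 = -8014636/4145615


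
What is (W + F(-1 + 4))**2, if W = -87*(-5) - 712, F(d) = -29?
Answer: 93636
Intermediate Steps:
W = -277 (W = 435 - 712 = -277)
(W + F(-1 + 4))**2 = (-277 - 29)**2 = (-306)**2 = 93636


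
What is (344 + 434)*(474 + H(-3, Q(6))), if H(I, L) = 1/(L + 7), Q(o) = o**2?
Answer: 15857974/43 ≈ 3.6879e+5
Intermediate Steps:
H(I, L) = 1/(7 + L)
(344 + 434)*(474 + H(-3, Q(6))) = (344 + 434)*(474 + 1/(7 + 6**2)) = 778*(474 + 1/(7 + 36)) = 778*(474 + 1/43) = 778*(20383/43) = 15857974/43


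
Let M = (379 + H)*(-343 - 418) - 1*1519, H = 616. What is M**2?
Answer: 575646933796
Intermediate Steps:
M = -758714 (M = (379 + 616)*(-343 - 418) - 1*1519 = 995*(-761) - 1519 = -757195 - 1519 = -758714)
M**2 = (-758714)**2 = 575646933796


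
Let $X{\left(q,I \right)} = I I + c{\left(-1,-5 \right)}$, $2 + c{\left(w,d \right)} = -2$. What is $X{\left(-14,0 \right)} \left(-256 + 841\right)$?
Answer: $-2340$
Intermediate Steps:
$c{\left(w,d \right)} = -4$ ($c{\left(w,d \right)} = -2 - 2 = -4$)
$X{\left(q,I \right)} = -4 + I^{2}$ ($X{\left(q,I \right)} = I I - 4 = I^{2} - 4 = -4 + I^{2}$)
$X{\left(-14,0 \right)} \left(-256 + 841\right) = \left(-4 + 0^{2}\right) \left(-256 + 841\right) = \left(-4 + 0\right) 585 = \left(-4\right) 585 = -2340$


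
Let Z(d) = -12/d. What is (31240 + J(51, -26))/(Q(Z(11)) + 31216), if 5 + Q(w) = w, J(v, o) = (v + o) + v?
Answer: 344476/343309 ≈ 1.0034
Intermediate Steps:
J(v, o) = o + 2*v (J(v, o) = (o + v) + v = o + 2*v)
Q(w) = -5 + w
(31240 + J(51, -26))/(Q(Z(11)) + 31216) = (31240 + (-26 + 2*51))/((-5 - 12/11) + 31216) = (31240 + (-26 + 102))/((-5 - 12*1/11) + 31216) = (31240 + 76)/((-5 - 12/11) + 31216) = 31316/(-67/11 + 31216) = 31316/(343309/11) = 31316*(11/343309) = 344476/343309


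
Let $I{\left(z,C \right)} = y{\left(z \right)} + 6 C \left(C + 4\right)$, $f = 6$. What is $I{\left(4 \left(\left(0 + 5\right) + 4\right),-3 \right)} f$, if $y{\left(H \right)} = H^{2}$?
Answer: $7668$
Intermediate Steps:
$I{\left(z,C \right)} = z^{2} + 6 C \left(4 + C\right)$ ($I{\left(z,C \right)} = z^{2} + 6 C \left(C + 4\right) = z^{2} + 6 C \left(4 + C\right)$)
$I{\left(4 \left(\left(0 + 5\right) + 4\right),-3 \right)} f = \left(\left(4 \left(\left(0 + 5\right) + 4\right)\right)^{2} + 6 \left(-3\right)^{2} + 24 \left(-3\right)\right) 6 = \left(\left(4 \left(5 + 4\right)\right)^{2} + 6 \cdot 9 - 72\right) 6 = \left(\left(4 \cdot 9\right)^{2} + 54 - 72\right) 6 = \left(36^{2} + 54 - 72\right) 6 = \left(1296 + 54 - 72\right) 6 = 1278 \cdot 6 = 7668$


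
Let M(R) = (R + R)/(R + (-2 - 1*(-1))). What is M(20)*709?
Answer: 28360/19 ≈ 1492.6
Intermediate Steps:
M(R) = 2*R/(-1 + R) (M(R) = (2*R)/(R + (-2 + 1)) = (2*R)/(R - 1) = (2*R)/(-1 + R) = 2*R/(-1 + R))
M(20)*709 = (2*20/(-1 + 20))*709 = (2*20/19)*709 = (2*20*(1/19))*709 = (40/19)*709 = 28360/19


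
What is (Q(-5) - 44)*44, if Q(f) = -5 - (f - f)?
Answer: -2156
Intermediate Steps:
Q(f) = -5 (Q(f) = -5 - 1*0 = -5 + 0 = -5)
(Q(-5) - 44)*44 = (-5 - 44)*44 = -49*44 = -2156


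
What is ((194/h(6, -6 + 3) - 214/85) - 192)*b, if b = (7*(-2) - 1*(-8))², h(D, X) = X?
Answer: -793104/85 ≈ -9330.6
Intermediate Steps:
b = 36 (b = (-14 + 8)² = (-6)² = 36)
((194/h(6, -6 + 3) - 214/85) - 192)*b = ((194/(-6 + 3) - 214/85) - 192)*36 = ((194/(-3) - 214*1/85) - 192)*36 = ((194*(-⅓) - 214/85) - 192)*36 = ((-194/3 - 214/85) - 192)*36 = (-17132/255 - 192)*36 = -66092/255*36 = -793104/85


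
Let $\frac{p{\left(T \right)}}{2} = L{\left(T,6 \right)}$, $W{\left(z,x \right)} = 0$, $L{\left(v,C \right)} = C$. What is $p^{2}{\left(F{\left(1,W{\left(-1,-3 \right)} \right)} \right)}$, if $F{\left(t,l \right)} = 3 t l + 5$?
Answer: $144$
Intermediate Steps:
$F{\left(t,l \right)} = 5 + 3 l t$ ($F{\left(t,l \right)} = 3 l t + 5 = 5 + 3 l t$)
$p{\left(T \right)} = 12$ ($p{\left(T \right)} = 2 \cdot 6 = 12$)
$p^{2}{\left(F{\left(1,W{\left(-1,-3 \right)} \right)} \right)} = 12^{2} = 144$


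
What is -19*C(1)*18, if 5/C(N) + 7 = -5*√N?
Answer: 285/2 ≈ 142.50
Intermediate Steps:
C(N) = 5/(-7 - 5*√N)
-19*C(1)*18 = -(-95)/(7 + 5*√1)*18 = -(-95)/(7 + 5*1)*18 = -(-95)/(7 + 5)*18 = -(-95)/12*18 = -19*(-5/12)*18 = (95/12)*18 = 285/2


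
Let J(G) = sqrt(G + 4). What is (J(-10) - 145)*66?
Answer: -9570 + 66*I*sqrt(6) ≈ -9570.0 + 161.67*I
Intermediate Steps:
J(G) = sqrt(4 + G)
(J(-10) - 145)*66 = (sqrt(4 - 10) - 145)*66 = (sqrt(-6) - 145)*66 = (I*sqrt(6) - 145)*66 = (-145 + I*sqrt(6))*66 = -9570 + 66*I*sqrt(6)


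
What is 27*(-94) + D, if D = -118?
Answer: -2656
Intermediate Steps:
27*(-94) + D = 27*(-94) - 118 = -2538 - 118 = -2656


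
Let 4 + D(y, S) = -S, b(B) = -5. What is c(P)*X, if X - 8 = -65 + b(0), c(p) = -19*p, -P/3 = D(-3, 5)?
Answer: 31806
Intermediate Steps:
D(y, S) = -4 - S
P = 27 (P = -3*(-4 - 1*5) = -3*(-4 - 5) = -3*(-9) = 27)
X = -62 (X = 8 + (-65 - 5) = 8 - 70 = -62)
c(P)*X = -19*27*(-62) = -513*(-62) = 31806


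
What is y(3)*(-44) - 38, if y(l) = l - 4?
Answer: 6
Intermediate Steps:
y(l) = -4 + l
y(3)*(-44) - 38 = (-4 + 3)*(-44) - 38 = -1*(-44) - 38 = 44 - 38 = 6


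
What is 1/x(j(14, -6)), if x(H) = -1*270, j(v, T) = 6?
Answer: -1/270 ≈ -0.0037037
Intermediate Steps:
x(H) = -270
1/x(j(14, -6)) = 1/(-270) = -1/270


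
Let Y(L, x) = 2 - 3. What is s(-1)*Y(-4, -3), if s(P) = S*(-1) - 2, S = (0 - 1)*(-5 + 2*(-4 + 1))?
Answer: 13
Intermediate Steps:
S = 11 (S = -(-5 + 2*(-3)) = -(-5 - 6) = -1*(-11) = 11)
Y(L, x) = -1
s(P) = -13 (s(P) = 11*(-1) - 2 = -11 - 2 = -13)
s(-1)*Y(-4, -3) = -13*(-1) = 13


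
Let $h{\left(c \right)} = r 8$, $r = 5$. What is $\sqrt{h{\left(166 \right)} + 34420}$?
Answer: $2 \sqrt{8615} \approx 185.63$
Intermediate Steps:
$h{\left(c \right)} = 40$ ($h{\left(c \right)} = 5 \cdot 8 = 40$)
$\sqrt{h{\left(166 \right)} + 34420} = \sqrt{40 + 34420} = \sqrt{34460} = 2 \sqrt{8615}$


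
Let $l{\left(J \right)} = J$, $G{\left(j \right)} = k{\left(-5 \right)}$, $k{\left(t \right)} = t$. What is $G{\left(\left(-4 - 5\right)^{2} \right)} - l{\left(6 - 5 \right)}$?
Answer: $-6$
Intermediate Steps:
$G{\left(j \right)} = -5$
$G{\left(\left(-4 - 5\right)^{2} \right)} - l{\left(6 - 5 \right)} = -5 - \left(6 - 5\right) = -5 - 1 = -6$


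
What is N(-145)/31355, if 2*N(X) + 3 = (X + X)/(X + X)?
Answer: -1/31355 ≈ -3.1893e-5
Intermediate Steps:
N(X) = -1 (N(X) = -3/2 + ((X + X)/(X + X))/2 = -3/2 + ((2*X)/((2*X)))/2 = -3/2 + ((2*X)*(1/(2*X)))/2 = -3/2 + (½)*1 = -3/2 + ½ = -1)
N(-145)/31355 = -1/31355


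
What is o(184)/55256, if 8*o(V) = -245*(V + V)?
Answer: -5635/27628 ≈ -0.20396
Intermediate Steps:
o(V) = -245*V/4 (o(V) = (-245*(V + V))/8 = (-490*V)/8 = -245*V/4)
o(184)/55256 = -245/4*184/55256 = -11270*1/55256 = -5635/27628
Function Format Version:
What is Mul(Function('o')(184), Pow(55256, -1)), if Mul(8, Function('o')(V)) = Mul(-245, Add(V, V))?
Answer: Rational(-5635, 27628) ≈ -0.20396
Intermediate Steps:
Function('o')(V) = Mul(Rational(-245, 4), V) (Function('o')(V) = Mul(Rational(1, 8), Mul(-245, Add(V, V))) = Mul(Rational(1, 8), Mul(-245, Mul(2, V))) = Mul(Rational(1, 8), Mul(-490, V)) = Mul(Rational(-245, 4), V))
Mul(Function('o')(184), Pow(55256, -1)) = Mul(Mul(Rational(-245, 4), 184), Pow(55256, -1)) = Mul(-11270, Rational(1, 55256)) = Rational(-5635, 27628)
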